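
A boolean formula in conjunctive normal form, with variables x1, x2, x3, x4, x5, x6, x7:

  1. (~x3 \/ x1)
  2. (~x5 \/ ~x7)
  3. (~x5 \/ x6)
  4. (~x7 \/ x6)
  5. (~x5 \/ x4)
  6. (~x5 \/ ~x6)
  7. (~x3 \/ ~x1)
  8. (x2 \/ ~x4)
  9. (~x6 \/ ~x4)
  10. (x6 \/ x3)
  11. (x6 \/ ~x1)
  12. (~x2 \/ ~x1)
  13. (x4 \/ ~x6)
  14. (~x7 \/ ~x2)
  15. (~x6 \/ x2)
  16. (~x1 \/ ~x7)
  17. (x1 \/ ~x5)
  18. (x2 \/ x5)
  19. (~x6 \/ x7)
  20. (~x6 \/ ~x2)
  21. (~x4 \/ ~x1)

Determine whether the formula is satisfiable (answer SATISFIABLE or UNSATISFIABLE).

UNSATISFIABLE

x6 = True:
  propagation gives x5=False, x4=False; an empty clause results — contradiction.
x6 = False:
  propagation gives x5=False, x7=False, x3=True, x1=True; an empty clause results — contradiction.
Every branch closes, so no satisfying assignment exists.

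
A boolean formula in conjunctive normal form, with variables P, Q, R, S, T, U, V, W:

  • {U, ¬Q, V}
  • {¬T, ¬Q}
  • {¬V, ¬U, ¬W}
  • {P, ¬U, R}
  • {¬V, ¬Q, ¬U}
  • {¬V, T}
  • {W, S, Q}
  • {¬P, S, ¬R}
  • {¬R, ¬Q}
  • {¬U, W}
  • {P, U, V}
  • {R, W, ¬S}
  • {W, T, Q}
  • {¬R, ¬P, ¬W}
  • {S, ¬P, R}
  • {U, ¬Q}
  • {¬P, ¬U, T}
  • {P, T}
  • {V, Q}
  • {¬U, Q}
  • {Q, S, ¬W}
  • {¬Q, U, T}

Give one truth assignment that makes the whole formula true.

Try P = False.
  then T is forced to True.
  then Q is forced to False.
  then V is forced to True.
  then U is forced to False.
The remaining clauses are satisfied by R = True, S = True, W = False.
Every clause has at least one true literal under this assignment.

P=0, Q=0, R=1, S=1, T=1, U=0, V=1, W=0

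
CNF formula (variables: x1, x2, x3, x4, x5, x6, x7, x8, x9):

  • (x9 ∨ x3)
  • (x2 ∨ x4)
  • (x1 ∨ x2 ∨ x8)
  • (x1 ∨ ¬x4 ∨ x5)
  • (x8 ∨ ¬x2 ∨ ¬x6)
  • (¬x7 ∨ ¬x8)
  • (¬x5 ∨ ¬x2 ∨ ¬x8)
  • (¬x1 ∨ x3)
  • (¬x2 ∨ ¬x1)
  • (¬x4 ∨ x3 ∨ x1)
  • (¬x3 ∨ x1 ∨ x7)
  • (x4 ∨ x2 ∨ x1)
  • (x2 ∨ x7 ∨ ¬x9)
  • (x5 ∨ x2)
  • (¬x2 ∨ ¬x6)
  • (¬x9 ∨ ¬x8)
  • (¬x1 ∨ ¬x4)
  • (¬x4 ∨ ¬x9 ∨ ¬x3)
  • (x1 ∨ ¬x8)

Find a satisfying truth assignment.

x1 = F  x2 = T  x3 = F  x4 = F  x5 = F  x6 = F  x7 = T  x8 = F  x9 = T

Check each clause:
  1. (x3 ∨ x9) — x9 is true.
  2. (x4 ∨ x2) — x2 is true.
  3. (x8 ∨ x1 ∨ x2) — x2 is true.
  4. (x1 ∨ ¬x4 ∨ x5) — ¬x4 is true.
  5. (¬x6 ∨ ¬x2 ∨ x8) — ¬x6 is true.
  6. (¬x8 ∨ ¬x7) — ¬x8 is true.
  7. (¬x5 ∨ ¬x8 ∨ ¬x2) — ¬x8 is true.
  8. (¬x1 ∨ x3) — ¬x1 is true.
  9. (¬x1 ∨ ¬x2) — ¬x1 is true.
  10. (x3 ∨ x1 ∨ ¬x4) — ¬x4 is true.
  11. (x7 ∨ ¬x3 ∨ x1) — ¬x3 is true.
  12. (x2 ∨ x1 ∨ x4) — x2 is true.
  13. (¬x9 ∨ x7 ∨ x2) — x2 is true.
  14. (x5 ∨ x2) — x2 is true.
  15. (¬x2 ∨ ¬x6) — ¬x6 is true.
  16. (¬x8 ∨ ¬x9) — ¬x8 is true.
  17. (¬x1 ∨ ¬x4) — ¬x4 is true.
  18. (¬x4 ∨ ¬x9 ∨ ¬x3) — ¬x4 is true.
  19. (x1 ∨ ¬x8) — ¬x8 is true.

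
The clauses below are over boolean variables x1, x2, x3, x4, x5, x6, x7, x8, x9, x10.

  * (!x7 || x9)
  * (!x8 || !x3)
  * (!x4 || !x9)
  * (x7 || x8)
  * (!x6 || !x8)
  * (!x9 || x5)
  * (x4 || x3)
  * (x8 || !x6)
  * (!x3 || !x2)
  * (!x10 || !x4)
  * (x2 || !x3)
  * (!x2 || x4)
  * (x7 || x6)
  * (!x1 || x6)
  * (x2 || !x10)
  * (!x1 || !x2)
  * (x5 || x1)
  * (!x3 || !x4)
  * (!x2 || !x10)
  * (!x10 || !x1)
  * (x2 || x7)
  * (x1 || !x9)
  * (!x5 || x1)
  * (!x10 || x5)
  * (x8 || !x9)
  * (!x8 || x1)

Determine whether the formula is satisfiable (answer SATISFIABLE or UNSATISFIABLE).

UNSATISFIABLE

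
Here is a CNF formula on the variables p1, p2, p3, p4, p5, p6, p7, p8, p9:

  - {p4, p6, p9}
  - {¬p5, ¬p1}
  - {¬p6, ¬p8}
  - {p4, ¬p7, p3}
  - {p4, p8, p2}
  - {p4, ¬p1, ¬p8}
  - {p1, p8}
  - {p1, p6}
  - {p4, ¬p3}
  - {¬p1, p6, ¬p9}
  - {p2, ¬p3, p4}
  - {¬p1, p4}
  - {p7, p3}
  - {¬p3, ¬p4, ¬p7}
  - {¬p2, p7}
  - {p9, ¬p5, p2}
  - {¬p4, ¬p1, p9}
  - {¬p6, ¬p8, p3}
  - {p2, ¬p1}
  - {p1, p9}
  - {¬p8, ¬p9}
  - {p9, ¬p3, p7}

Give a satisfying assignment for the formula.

p1=1  p2=1  p3=0  p4=1  p5=0  p6=1  p7=1  p8=0  p9=1

Pure literal: p5 appears only negated; assign p5 = False.
Branch on p1: take p1 = True.
  then p4 is forced to True.
  then p9 is forced to True.
  then p6 is forced to True.
  then p8 is forced to False.
  then p2 is forced to True.
  then p7 is forced to True.
  then p3 is forced to False.
Every clause has at least one true literal under this assignment.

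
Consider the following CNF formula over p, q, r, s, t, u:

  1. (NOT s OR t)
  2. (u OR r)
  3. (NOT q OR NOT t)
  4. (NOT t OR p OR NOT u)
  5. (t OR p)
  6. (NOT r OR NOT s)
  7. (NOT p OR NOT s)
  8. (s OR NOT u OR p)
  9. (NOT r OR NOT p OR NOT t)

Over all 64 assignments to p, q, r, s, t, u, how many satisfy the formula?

Case analysis on p and t:
  p=T, t=T: remaining (q,r,s,u) ∈ {(F,F,F,T)} — 1.
  p=T, t=F: q free; 3 ways for (r,s,u) × 2^1 = 6.
  p=F, t=T: remaining (q,r,s,u) ∈ {(F,T,F,F)} — 1.
  p=F, t=F: a clause becomes empty — 0.
Total: 1 + 6 + 1 + 0 = 8.

8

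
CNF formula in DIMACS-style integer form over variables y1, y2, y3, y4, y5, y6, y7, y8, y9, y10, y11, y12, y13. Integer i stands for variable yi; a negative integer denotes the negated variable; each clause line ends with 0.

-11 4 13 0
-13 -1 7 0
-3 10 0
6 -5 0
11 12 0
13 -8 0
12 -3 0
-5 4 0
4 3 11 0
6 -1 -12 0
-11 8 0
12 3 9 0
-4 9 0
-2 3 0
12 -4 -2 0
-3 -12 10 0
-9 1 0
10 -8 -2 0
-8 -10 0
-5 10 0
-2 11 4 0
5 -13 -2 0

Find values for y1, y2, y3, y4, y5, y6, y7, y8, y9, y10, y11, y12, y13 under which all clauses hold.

y1=1, y2=0, y3=0, y4=1, y5=0, y6=1, y7=1, y8=1, y9=1, y10=0, y11=1, y12=0, y13=1

Pure literal: y2 appears only negated; assign y2 = False.
Pure literal: y6 appears only positively; assign y6 = True.
Try y1 = True.
The remaining clauses are satisfied by y3 = False, y4 = True, y5 = False, y7 = True, y8 = True, y9 = True, y10 = False, y11 = True, y12 = False, y13 = True.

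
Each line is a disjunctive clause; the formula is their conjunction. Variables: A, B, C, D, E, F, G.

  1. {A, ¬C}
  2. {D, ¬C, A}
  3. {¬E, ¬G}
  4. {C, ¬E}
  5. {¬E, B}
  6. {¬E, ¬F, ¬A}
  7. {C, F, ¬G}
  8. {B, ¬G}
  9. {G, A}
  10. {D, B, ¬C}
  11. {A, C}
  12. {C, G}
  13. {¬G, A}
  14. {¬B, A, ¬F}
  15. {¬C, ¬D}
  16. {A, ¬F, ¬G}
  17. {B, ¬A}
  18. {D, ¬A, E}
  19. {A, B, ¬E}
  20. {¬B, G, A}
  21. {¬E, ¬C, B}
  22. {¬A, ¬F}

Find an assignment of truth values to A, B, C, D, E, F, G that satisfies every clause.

Set A = True and propagate.
  then B is forced to True.
  then F is forced to False.
Branch on C: take C = True.
  then D is forced to False.
  then E is forced to True.
  then G is forced to False.
Every clause has at least one true literal under this assignment.

A = True, B = True, C = True, D = False, E = True, F = False, G = False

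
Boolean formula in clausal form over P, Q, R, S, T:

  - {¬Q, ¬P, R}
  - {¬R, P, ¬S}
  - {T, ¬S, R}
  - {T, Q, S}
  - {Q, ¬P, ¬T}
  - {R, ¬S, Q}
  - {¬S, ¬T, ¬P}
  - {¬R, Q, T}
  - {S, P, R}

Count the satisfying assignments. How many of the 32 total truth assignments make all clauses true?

7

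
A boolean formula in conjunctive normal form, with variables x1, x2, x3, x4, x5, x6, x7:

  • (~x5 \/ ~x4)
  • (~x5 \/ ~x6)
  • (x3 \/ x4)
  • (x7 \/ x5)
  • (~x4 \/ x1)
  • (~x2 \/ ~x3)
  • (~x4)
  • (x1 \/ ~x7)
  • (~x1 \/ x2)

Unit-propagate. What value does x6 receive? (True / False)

False

Unit clause (~x4) sets x4 = False.
In (x3 \/ x4), x4 is now false; x3 must hold, so x3 = True.
(~x2 \/ ~x3) with x3 = True leaves only ~x2, so x2 = False.
(x2 \/ ~x1) with x2 = False leaves only ~x1, so x1 = False.
(x1 \/ ~x7) with x1 = False leaves only ~x7, so x7 = False.
From (x5 \/ x7) and x7 = False: x5 = True.
(~x5 \/ ~x6): since x5 = True, the clause reduces to (~x6). x6 = False.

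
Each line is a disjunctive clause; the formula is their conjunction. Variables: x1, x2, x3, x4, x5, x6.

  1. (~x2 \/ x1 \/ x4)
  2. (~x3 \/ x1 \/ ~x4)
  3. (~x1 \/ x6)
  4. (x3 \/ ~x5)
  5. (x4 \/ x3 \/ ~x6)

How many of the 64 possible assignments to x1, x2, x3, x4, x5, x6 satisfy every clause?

19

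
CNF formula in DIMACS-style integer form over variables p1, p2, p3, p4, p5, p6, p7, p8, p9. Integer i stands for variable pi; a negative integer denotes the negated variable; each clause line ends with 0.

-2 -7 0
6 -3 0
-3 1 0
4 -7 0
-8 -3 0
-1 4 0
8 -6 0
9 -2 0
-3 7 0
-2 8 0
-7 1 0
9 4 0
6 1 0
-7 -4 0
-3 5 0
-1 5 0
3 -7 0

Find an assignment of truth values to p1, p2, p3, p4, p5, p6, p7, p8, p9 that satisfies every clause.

p1=F  p2=T  p3=F  p4=T  p5=F  p6=T  p7=F  p8=T  p9=T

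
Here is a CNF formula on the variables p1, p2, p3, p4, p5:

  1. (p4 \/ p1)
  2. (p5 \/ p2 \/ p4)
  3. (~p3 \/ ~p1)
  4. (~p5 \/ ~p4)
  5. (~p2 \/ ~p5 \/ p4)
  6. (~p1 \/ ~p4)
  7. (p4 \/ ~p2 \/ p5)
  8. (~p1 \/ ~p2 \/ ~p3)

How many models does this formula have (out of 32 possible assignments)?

5

Satisfying assignments:
  p1=F p2=F p3=F p4=T p5=F
  p1=F p2=F p3=T p4=T p5=F
  p1=F p2=T p3=F p4=T p5=F
  p1=F p2=T p3=T p4=T p5=F
  p1=T p2=F p3=F p4=F p5=T
Count: 5.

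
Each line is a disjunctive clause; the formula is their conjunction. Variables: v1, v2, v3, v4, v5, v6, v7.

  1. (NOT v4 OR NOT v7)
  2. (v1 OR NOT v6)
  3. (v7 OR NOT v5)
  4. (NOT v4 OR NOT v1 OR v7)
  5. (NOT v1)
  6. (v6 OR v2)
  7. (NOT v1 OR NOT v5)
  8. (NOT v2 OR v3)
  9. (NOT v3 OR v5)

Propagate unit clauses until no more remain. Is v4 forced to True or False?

(NOT v1) is a unit clause: v1 = False.
In (v1 OR NOT v6), v1 is now false; NOT v6 must hold, so v6 = False.
(v6 OR v2) with v6 = False leaves only v2, so v2 = True.
From (v3 OR NOT v2) and v2 = True: v3 = True.
From (v5 OR NOT v3) and v3 = True: v5 = True.
From (NOT v5 OR v7) and v5 = True: v7 = True.
(NOT v7 OR NOT v4) with v7 = True leaves only NOT v4, so v4 = False.

False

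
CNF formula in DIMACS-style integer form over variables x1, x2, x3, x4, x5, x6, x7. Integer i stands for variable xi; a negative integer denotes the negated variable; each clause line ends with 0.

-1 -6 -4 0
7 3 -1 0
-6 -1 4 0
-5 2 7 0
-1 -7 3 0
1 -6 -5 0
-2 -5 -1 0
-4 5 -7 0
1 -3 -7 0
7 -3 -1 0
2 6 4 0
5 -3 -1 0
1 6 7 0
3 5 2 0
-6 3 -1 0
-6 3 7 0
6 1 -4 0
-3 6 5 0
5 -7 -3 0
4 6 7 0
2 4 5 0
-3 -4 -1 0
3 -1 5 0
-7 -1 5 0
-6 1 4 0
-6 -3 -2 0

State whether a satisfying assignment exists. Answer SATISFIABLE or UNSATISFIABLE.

SATISFIABLE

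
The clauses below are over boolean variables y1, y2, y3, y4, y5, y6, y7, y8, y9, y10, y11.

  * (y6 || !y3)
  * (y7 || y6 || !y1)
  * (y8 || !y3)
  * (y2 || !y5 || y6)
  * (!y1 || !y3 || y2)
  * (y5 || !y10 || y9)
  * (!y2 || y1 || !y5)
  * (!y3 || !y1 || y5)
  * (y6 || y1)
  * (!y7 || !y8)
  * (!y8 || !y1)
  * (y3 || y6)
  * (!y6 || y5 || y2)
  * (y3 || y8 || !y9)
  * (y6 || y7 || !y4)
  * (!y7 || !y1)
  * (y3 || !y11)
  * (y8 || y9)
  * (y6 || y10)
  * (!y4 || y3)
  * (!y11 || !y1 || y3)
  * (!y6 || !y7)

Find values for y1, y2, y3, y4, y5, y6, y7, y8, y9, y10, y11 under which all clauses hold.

y1=0  y2=1  y3=0  y4=0  y5=0  y6=1  y7=0  y8=1  y9=1  y10=1  y11=0

Check each clause:
  1. (!y3 || y6) — !y3 is true.
  2. (y6 || y7 || !y1) — !y1 is true.
  3. (!y3 || y8) — y8 is true.
  4. (y2 || !y5 || y6) — y2 is true.
  5. (!y3 || !y1 || y2) — y2 is true.
  6. (y9 || !y10 || y5) — y9 is true.
  7. (y1 || !y2 || !y5) — !y5 is true.
  8. (y5 || !y3 || !y1) — !y3 is true.
  9. (y6 || y1) — y6 is true.
  10. (!y7 || !y8) — !y7 is true.
  11. (!y8 || !y1) — !y1 is true.
  12. (y6 || y3) — y6 is true.
  13. (y2 || y5 || !y6) — y2 is true.
  14. (y3 || !y9 || y8) — y8 is true.
  15. (!y4 || y6 || y7) — !y4 is true.
  16. (!y7 || !y1) — !y7 is true.
  17. (!y11 || y3) — !y11 is true.
  18. (y9 || y8) — y8 is true.
  19. (y6 || y10) — y10 is true.
  20. (y3 || !y4) — !y4 is true.
  21. (!y1 || y3 || !y11) — !y11 is true.
  22. (!y6 || !y7) — !y7 is true.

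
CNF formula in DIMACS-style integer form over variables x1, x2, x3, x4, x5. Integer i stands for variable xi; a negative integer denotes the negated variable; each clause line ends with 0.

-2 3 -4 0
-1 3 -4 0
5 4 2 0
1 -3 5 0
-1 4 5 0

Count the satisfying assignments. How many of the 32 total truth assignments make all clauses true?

Case analysis on x4 and x1:
  x4=T, x1=T: remaining (x2,x3,x5) ∈ {(F,T,F); (F,T,T); (T,T,F); (T,T,T)} — 4.
  x4=T, x1=F: remaining (x2,x3,x5) ∈ {(F,F,F); (F,F,T); (F,T,T); (T,T,T)} — 4.
  x4=F, x1=T: remaining (x2,x3,x5) ∈ {(F,F,T); (F,T,T); (T,F,T); (T,T,T)} — 4.
  x4=F, x1=F: 5 of the 8 assignments to (x2,x3,x5) work.
Total: 4 + 4 + 4 + 5 = 17.

17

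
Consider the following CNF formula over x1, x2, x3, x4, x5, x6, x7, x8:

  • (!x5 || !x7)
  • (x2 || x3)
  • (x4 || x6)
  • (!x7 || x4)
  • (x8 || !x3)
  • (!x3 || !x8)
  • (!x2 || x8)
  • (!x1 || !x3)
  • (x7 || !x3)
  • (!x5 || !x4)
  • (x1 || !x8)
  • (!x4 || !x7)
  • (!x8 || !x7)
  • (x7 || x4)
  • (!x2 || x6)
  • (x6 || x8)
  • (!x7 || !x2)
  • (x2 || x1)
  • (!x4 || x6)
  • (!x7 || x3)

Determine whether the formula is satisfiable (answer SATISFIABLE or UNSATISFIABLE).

Pure literal: x5 appears only negated; assign x5 = False.
Pure literal: x6 appears only positively; assign x6 = True.
Branch on x1: take x1 = True.
  then x3 is forced to False.
  then x2 is forced to True.
  then x8 is forced to True.
  then x7 is forced to False.
  then x4 is forced to True.
So x1=1  x2=1  x3=0  x4=1  x5=0  x6=1  x7=0  x8=1 is a satisfying assignment.

SATISFIABLE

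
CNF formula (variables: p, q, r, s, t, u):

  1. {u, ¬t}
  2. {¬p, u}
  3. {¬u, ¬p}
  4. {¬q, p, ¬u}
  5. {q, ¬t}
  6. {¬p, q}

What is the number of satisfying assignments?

Case analysis on p and u:
  p=1, u=1: a clause becomes empty — 0.
  p=1, u=0: a clause becomes empty — 0.
  p=0, u=1: remaining (q,r,s,t) ∈ {(0,0,0,0); (0,0,1,0); (0,1,0,0); (0,1,1,0)} — 4.
  p=0, u=0: forces t=0; q, r, s free → 2^3 = 8.
Total: 0 + 0 + 4 + 8 = 12.

12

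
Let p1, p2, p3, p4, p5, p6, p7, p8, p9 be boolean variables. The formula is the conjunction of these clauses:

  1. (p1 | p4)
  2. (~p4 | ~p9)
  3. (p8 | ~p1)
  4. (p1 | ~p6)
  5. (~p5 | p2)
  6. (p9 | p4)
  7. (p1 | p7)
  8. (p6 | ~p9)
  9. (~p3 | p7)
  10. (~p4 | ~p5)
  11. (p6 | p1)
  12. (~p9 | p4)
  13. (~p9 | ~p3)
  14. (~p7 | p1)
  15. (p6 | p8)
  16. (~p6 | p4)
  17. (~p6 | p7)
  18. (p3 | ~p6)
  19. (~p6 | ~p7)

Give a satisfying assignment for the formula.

p1 = True, p2 = False, p3 = False, p4 = True, p5 = False, p6 = False, p7 = False, p8 = True, p9 = False

p5 occurs only negated in the remaining clauses — set p5 = False.
p8 occurs only positively in the remaining clauses — set p8 = True.
Try p1 = True.
Branch on p3: take p3 = False.
  then p6 is forced to False.
  then p9 is forced to False.
  then p4 is forced to True.
p2, p7 are now unconstrained; take p2 = False, p7 = False.
Every clause has at least one true literal under this assignment.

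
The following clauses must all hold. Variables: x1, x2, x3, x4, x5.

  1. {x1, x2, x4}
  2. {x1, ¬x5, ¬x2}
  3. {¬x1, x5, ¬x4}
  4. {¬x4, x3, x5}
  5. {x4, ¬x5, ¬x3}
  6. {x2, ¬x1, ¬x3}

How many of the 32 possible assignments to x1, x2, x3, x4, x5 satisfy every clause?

Case analysis on x1 and x4:
  x1=1, x4=1: remaining (x2,x3,x5) ∈ {(0,0,1); (1,0,1); (1,1,1)} — 3.
  x1=1, x4=0: 5 of the 8 assignments to (x2,x3,x5) work.
  x1=0, x4=1: remaining (x2,x3,x5) ∈ {(0,0,1); (0,1,0); (0,1,1); (1,1,0)} — 4.
  x1=0, x4=0: remaining (x2,x3,x5) ∈ {(1,0,0); (1,1,0)} — 2.
Total: 3 + 5 + 4 + 2 = 14.

14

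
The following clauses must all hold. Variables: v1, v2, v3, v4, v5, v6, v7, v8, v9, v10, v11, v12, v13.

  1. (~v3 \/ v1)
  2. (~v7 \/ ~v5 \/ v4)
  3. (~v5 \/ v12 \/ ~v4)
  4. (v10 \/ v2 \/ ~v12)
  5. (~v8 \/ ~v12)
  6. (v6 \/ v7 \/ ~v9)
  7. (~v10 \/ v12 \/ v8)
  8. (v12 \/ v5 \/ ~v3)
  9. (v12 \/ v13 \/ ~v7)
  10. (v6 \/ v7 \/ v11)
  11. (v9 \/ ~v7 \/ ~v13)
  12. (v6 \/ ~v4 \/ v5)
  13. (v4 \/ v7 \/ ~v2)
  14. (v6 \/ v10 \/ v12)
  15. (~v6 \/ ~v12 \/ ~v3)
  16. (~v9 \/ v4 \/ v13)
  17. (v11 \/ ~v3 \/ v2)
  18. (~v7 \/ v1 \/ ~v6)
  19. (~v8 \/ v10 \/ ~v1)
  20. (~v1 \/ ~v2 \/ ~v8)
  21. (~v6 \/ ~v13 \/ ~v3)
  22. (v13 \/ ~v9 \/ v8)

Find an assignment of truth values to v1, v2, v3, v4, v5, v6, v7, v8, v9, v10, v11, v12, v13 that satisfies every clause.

v3 occurs only negated in the remaining clauses — set v3 = False.
Pure literal: v11 appears only positively; assign v11 = True.
Set v1 = True and propagate.
For the remaining variables, v2 = True, v4 = True, v5 = True, v6 = True, v7 = True, v8 = False, v9 = True, v10 = True, v12 = True, v13 = True works.

v1=True, v2=True, v3=False, v4=True, v5=True, v6=True, v7=True, v8=False, v9=True, v10=True, v11=True, v12=True, v13=True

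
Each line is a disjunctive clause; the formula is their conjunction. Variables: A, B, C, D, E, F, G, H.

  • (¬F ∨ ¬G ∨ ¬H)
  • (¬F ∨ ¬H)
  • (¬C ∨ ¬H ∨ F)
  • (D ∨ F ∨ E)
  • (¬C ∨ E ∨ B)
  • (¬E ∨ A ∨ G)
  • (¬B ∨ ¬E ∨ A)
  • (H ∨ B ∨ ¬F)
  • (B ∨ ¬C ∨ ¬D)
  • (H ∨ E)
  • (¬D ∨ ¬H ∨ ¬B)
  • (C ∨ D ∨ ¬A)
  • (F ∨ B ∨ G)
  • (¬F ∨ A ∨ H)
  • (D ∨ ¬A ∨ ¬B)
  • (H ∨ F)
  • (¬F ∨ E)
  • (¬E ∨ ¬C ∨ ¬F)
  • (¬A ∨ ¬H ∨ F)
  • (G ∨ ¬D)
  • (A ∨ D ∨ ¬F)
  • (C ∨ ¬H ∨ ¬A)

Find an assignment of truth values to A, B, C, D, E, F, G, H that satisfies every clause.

Set A = False and propagate.
The remaining clauses are satisfied by B = False, C = False, D = False, E = True, F = False, G = True, H = True.
Every clause has at least one true literal under this assignment.

A=False, B=False, C=False, D=False, E=True, F=False, G=True, H=True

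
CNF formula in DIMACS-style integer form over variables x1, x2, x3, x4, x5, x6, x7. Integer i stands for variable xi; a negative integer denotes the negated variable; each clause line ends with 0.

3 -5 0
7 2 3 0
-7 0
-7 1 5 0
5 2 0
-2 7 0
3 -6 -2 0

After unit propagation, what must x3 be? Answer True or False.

(¬x7) stands alone — x7 = False.
From (¬x2 ∨ x7) and x7 = False: x2 = False.
(x3 ∨ x2 ∨ x7) with x2 = False, x7 = False leaves only x3, so x3 = True.

True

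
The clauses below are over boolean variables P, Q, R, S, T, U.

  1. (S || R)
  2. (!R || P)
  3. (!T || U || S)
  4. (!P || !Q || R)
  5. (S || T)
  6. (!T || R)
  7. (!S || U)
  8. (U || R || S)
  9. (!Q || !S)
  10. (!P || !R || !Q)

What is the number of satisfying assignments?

5

The models are:
  P=F Q=F R=F S=T T=F U=T
  P=T Q=F R=F S=T T=F U=T
  P=T Q=F R=T S=F T=T U=T
  P=T Q=F R=T S=T T=F U=T
  P=T Q=F R=T S=T T=T U=T
That's 5 in total.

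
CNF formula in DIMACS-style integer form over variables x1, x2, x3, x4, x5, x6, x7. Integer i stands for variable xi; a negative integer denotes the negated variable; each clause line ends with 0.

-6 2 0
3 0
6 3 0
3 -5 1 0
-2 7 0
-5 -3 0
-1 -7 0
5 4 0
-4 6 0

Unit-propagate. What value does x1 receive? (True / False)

False

(x3) stands alone — x3 = True.
In (~x3 \/ ~x5), ~x3 is now false; ~x5 must hold, so x5 = False.
In (x5 \/ x4), x5 is now false; x4 must hold, so x4 = True.
(~x4 \/ x6) with x4 = True leaves only x6, so x6 = True.
(x2 \/ ~x6): since x6 = True, the clause reduces to (x2). x2 = True.
(~x2 \/ x7): since x2 = True, the clause reduces to (x7). x7 = True.
In (~x7 \/ ~x1), ~x7 is now false; ~x1 must hold, so x1 = False.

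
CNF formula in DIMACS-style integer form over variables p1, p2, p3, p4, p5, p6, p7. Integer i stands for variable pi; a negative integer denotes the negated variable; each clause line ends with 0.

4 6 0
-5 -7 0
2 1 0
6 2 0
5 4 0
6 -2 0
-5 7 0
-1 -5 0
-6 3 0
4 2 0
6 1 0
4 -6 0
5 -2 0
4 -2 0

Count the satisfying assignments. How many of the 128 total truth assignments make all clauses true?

2

The models are:
  p1=T p2=F p3=T p4=T p5=F p6=T p7=F
  p1=T p2=F p3=T p4=T p5=F p6=T p7=T
That's 2 in total.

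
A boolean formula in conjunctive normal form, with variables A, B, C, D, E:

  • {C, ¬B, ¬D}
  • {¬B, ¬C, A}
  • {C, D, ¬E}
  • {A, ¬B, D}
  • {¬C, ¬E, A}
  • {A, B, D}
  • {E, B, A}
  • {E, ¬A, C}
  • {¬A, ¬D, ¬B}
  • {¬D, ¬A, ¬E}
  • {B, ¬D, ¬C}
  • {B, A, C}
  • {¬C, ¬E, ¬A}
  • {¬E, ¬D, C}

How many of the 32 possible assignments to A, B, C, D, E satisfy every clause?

Satisfying assignments:
  A=T B=F C=T D=F E=F
  A=T B=T C=T D=F E=F
That's 2 in total.

2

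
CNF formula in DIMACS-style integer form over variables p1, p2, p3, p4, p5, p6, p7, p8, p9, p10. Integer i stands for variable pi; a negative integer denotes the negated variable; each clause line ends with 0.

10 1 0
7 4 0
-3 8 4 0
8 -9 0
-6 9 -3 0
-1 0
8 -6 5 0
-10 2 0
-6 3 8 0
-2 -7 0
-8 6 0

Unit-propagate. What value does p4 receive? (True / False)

True

Unit clause (¬p1) sets p1 = False.
(p1 ∨ p10) with p1 = False leaves only p10, so p10 = True.
In (p2 ∨ ¬p10), ¬p10 is now false; p2 must hold, so p2 = True.
(¬p2 ∨ ¬p7): since p2 = True, the clause reduces to (¬p7). p7 = False.
In (p7 ∨ p4), p7 is now false; p4 must hold, so p4 = True.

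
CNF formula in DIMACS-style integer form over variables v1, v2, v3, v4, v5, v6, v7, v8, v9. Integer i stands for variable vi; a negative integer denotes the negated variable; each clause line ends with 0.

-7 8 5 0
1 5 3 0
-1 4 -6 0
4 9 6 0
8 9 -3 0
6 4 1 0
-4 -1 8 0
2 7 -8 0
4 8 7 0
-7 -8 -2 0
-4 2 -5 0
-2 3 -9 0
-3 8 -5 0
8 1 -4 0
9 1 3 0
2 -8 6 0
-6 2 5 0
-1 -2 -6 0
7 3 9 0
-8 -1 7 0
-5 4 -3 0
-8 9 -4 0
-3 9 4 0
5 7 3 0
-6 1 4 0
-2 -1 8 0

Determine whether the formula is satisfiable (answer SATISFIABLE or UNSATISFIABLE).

SATISFIABLE

Branch on v1: take v1 = False.
Try v2 = True.
Try v3 = True.
The remaining clauses are satisfied by v4 = True, v5 = False, v6 = False, v7 = False, v8 = True, v9 = True.
Every clause has at least one true literal under this assignment.
So v1=False, v2=True, v3=True, v4=True, v5=False, v6=False, v7=False, v8=True, v9=True is a satisfying assignment.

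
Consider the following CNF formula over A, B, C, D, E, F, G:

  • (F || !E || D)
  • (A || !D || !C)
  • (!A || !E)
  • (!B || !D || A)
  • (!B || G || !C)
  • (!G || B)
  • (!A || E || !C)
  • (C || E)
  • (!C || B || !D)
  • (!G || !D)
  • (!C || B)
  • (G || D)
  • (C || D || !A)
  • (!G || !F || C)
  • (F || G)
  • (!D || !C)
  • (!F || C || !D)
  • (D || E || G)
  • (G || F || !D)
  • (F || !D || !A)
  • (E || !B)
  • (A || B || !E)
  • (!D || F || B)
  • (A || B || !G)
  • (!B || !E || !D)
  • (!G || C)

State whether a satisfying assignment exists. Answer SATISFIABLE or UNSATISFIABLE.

Branch on A: take A = False.
Branch on B: take B = True.
  then D is forced to False.
  then G is forced to True.
  then E is forced to True.
  then F is forced to True.
  then C is forced to True.
Every clause has at least one true literal under this assignment.
So A = False, B = True, C = True, D = False, E = True, F = True, G = True is a satisfying assignment.

SATISFIABLE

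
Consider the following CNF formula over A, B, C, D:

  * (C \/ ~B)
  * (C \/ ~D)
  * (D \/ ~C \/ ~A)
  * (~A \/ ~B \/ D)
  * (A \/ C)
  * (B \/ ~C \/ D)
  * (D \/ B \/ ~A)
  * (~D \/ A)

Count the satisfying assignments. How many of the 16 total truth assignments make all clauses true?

3

The models are:
  A=0 B=1 C=1 D=0
  A=1 B=0 C=1 D=1
  A=1 B=1 C=1 D=1
Count: 3.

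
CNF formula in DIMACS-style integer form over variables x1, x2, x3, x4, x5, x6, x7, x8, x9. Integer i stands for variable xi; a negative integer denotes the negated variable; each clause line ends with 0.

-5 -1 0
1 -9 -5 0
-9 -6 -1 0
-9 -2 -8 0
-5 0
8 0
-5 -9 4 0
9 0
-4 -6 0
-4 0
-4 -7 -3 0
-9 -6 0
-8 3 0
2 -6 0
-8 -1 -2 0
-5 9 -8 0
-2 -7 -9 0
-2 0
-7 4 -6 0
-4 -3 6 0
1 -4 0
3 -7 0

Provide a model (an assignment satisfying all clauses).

x1=F  x2=F  x3=T  x4=F  x5=F  x6=F  x7=F  x8=T  x9=T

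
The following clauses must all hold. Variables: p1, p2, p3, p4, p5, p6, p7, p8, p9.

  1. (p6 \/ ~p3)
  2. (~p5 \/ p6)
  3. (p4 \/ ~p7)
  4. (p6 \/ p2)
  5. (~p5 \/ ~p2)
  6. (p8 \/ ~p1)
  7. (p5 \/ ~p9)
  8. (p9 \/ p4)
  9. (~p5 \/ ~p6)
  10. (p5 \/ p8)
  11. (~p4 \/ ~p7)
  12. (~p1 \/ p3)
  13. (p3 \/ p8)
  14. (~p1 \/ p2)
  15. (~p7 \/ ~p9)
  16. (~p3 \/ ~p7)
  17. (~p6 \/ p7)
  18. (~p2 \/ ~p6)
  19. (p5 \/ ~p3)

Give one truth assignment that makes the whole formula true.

p1 occurs only negated in the remaining clauses — set p1 = False.
Pure literal: p8 appears only positively; assign p8 = True.
Set p2 = True and propagate.
  then p5 is forced to False.
  then p9 is forced to False.
  then p4 is forced to True.
  then p7 is forced to False.
  then p6 is forced to False.
  then p3 is forced to False.
Every clause has at least one true literal under this assignment.

p1=F  p2=T  p3=F  p4=T  p5=F  p6=F  p7=F  p8=T  p9=F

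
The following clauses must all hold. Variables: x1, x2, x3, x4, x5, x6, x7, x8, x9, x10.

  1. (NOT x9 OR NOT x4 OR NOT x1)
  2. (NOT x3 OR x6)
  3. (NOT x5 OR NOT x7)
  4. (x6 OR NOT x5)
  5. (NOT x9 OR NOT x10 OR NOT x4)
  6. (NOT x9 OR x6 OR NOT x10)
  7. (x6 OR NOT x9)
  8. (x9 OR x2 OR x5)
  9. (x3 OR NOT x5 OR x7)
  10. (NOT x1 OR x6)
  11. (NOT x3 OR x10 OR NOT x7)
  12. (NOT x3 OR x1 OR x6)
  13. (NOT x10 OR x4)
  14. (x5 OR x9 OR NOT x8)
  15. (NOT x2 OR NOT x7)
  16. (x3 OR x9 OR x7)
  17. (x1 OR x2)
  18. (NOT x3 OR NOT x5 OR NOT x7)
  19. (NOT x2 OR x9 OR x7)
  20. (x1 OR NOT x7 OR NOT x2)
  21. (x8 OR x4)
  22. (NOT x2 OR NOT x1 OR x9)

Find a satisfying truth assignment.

x1=False, x2=True, x3=True, x4=True, x5=True, x6=True, x7=False, x8=False, x9=True, x10=False

Pure literal: x6 appears only positively; assign x6 = True.
Branch on x1: take x1 = False.
  then x2 is forced to True.
  then x7 is forced to False.
  then x9 is forced to True.
For the remaining variables, x3 = True, x4 = True, x5 = True, x8 = False, x10 = False works.
Every clause has at least one true literal under this assignment.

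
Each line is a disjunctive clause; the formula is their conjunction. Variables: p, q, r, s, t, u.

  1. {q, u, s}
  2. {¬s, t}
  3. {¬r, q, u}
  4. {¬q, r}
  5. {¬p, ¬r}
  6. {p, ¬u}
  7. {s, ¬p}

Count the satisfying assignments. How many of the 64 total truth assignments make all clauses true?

6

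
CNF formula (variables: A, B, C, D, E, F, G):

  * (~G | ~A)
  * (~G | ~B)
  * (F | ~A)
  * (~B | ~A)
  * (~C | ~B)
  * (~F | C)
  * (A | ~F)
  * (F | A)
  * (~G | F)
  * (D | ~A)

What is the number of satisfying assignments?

2

The models are:
  A=1 B=0 C=1 D=1 E=0 F=1 G=0
  A=1 B=0 C=1 D=1 E=1 F=1 G=0
Count: 2.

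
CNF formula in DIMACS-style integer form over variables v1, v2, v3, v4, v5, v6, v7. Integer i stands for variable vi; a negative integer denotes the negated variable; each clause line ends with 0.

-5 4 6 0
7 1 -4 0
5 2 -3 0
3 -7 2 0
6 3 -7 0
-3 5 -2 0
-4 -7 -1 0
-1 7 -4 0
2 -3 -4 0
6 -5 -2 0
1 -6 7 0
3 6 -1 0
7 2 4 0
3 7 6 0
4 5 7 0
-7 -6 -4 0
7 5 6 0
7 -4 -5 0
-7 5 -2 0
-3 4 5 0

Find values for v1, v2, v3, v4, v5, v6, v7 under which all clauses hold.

v1=False, v2=True, v3=False, v4=False, v5=True, v6=True, v7=True

Set v1 = False and propagate.
Set v2 = True and propagate.
Branch on v3: take v3 = False.
The remaining clauses are satisfied by v4 = False, v5 = True, v6 = True, v7 = True.
Every clause has at least one true literal under this assignment.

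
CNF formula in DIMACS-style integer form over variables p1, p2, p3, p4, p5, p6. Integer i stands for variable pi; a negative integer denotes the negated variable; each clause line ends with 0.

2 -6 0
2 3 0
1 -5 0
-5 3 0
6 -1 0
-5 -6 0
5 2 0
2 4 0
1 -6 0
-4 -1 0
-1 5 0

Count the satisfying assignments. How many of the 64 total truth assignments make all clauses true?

4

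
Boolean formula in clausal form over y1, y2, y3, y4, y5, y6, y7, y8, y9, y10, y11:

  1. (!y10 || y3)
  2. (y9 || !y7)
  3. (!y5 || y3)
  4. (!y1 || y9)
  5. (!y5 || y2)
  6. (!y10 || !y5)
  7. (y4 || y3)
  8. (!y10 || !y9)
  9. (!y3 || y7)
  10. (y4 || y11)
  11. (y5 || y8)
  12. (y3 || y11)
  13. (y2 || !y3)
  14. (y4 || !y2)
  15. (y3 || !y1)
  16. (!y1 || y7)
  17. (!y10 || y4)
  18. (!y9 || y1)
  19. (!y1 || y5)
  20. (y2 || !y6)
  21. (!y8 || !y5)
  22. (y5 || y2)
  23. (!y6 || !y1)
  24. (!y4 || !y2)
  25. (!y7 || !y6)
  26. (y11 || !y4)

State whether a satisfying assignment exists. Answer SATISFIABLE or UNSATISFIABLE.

UNSATISFIABLE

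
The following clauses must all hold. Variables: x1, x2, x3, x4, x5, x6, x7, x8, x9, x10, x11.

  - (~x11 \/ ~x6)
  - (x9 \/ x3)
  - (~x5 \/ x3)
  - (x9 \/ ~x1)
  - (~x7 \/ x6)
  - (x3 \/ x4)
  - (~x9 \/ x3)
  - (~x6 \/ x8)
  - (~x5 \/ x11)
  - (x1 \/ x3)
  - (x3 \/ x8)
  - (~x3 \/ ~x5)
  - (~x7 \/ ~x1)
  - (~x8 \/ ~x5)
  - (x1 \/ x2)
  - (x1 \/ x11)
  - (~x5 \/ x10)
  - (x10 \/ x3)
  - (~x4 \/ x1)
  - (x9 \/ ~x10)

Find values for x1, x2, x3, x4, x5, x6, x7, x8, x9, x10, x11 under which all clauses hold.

x1=True, x2=False, x3=True, x4=True, x5=False, x6=False, x7=False, x8=True, x9=True, x10=False, x11=True

Pure literal: x5 appears only negated; assign x5 = False.
x7 occurs only negated in the remaining clauses — set x7 = False.
Branch on x1: take x1 = True.
  then x9 is forced to True.
  then x3 is forced to True.
The remaining clauses are satisfied by x2 = False, x4 = True, x6 = False, x8 = True, x10 = False, x11 = True.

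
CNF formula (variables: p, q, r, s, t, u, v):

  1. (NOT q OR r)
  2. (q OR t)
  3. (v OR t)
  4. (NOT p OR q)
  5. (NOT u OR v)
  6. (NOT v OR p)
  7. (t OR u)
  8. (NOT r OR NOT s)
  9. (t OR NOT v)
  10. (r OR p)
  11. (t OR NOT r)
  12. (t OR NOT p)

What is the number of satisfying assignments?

Satisfying assignments:
  p=0 q=0 r=1 s=0 t=1 u=0 v=0
  p=0 q=1 r=1 s=0 t=1 u=0 v=0
  p=1 q=1 r=1 s=0 t=1 u=0 v=0
  p=1 q=1 r=1 s=0 t=1 u=0 v=1
  p=1 q=1 r=1 s=0 t=1 u=1 v=1
That's 5 in total.

5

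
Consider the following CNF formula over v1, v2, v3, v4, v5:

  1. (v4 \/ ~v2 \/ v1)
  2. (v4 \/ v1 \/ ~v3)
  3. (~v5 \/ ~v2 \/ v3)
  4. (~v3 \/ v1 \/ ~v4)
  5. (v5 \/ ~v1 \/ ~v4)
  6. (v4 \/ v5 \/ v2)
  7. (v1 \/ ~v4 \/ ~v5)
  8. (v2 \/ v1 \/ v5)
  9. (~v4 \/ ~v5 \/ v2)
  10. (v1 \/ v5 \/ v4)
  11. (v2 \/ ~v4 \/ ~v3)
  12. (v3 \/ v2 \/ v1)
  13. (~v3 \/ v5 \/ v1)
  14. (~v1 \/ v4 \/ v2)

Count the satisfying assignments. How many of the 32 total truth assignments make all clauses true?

5

The models are:
  v1=F v2=T v3=F v4=T v5=F
  v1=T v2=T v3=F v4=F v5=F
  v1=T v2=T v3=T v4=F v5=F
  v1=T v2=T v3=T v4=F v5=T
  v1=T v2=T v3=T v4=T v5=T
That's 5 in total.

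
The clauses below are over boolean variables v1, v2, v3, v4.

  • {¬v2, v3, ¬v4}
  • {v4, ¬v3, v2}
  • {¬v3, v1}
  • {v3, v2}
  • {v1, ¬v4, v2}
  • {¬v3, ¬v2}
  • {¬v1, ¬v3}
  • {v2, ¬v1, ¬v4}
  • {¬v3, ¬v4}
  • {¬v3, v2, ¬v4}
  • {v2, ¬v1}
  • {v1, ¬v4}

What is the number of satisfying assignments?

2

The models are:
  v1=0 v2=1 v3=0 v4=0
  v1=1 v2=1 v3=0 v4=0
Count: 2.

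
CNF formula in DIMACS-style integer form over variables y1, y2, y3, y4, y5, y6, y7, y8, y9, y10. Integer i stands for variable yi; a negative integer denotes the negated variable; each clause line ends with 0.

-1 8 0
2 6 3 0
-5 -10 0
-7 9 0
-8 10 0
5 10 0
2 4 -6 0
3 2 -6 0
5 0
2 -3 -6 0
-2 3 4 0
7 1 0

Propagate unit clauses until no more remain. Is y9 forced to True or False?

(y5) stands alone — y5 = True.
In (~y5 \/ ~y10), ~y5 is now false; ~y10 must hold, so y10 = False.
(~y8 \/ y10): since y10 = False, the clause reduces to (~y8). y8 = False.
(y8 \/ ~y1) with y8 = False leaves only ~y1, so y1 = False.
In (y7 \/ y1), y1 is now false; y7 must hold, so y7 = True.
In (y9 \/ ~y7), ~y7 is now false; y9 must hold, so y9 = True.

True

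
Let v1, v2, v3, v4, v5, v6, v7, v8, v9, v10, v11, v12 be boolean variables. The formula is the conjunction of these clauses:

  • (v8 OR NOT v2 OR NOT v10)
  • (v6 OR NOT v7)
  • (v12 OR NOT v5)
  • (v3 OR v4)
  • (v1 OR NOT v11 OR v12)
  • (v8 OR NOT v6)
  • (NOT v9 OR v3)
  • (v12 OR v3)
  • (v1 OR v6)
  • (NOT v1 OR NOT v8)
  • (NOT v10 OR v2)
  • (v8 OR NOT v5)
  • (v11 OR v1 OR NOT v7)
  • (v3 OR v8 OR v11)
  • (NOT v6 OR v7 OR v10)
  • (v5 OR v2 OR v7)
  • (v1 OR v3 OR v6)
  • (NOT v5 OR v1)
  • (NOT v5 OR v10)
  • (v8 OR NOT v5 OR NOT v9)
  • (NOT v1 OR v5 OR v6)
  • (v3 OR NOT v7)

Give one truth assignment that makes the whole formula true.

v1=False, v2=True, v3=False, v4=True, v5=False, v6=True, v7=False, v8=True, v9=False, v10=True, v11=True, v12=True

Check each clause:
  1. (NOT v10 OR v8 OR NOT v2) — v8 is true.
  2. (v6 OR NOT v7) — NOT v7 is true.
  3. (v12 OR NOT v5) — NOT v5 is true.
  4. (v3 OR v4) — v4 is true.
  5. (NOT v11 OR v1 OR v12) — v12 is true.
  6. (NOT v6 OR v8) — v8 is true.
  7. (v3 OR NOT v9) — NOT v9 is true.
  8. (v3 OR v12) — v12 is true.
  9. (v6 OR v1) — v6 is true.
  10. (NOT v1 OR NOT v8) — NOT v1 is true.
  11. (NOT v10 OR v2) — v2 is true.
  12. (NOT v5 OR v8) — v8 is true.
  13. (v1 OR NOT v7 OR v11) — NOT v7 is true.
  14. (v11 OR v8 OR v3) — v8 is true.
  15. (NOT v6 OR v10 OR v7) — v10 is true.
  16. (v2 OR v7 OR v5) — v2 is true.
  17. (v3 OR v6 OR v1) — v6 is true.
  18. (NOT v5 OR v1) — NOT v5 is true.
  19. (v10 OR NOT v5) — v10 is true.
  20. (v8 OR NOT v9 OR NOT v5) — v8 is true.
  21. (NOT v1 OR v5 OR v6) — NOT v1 is true.
  22. (NOT v7 OR v3) — NOT v7 is true.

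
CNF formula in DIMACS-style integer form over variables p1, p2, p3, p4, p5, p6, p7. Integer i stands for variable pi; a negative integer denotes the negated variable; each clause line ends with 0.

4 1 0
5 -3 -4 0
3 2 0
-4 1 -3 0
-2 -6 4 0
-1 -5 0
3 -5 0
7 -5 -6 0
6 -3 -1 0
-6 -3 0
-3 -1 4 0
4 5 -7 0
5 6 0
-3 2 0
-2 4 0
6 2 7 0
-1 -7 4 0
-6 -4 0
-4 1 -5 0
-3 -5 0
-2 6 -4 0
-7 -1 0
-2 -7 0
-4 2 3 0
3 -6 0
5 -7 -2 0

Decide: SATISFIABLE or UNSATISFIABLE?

UNSATISFIABLE

p4 = True:
  propagation gives p6=False, p5=True, p1=False; an empty clause results — contradiction.
p4 = False:
  propagation gives p1=True, p5=False, p3=False, p2=True; an empty clause results — contradiction.
Every branch closes, so no satisfying assignment exists.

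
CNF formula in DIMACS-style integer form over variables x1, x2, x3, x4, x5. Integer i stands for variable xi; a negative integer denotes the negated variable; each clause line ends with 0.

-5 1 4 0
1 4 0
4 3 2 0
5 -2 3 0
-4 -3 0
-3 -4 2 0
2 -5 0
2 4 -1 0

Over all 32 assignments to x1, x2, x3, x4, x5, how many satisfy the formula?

Case analysis on x4 and x2:
  x4=1, x2=1: remaining (x1,x3,x5) ∈ {(0,0,1); (1,0,1)} — 2.
  x4=1, x2=0: remaining (x1,x3,x5) ∈ {(0,0,0); (1,0,0)} — 2.
  x4=0, x2=1: remaining (x1,x3,x5) ∈ {(1,0,1); (1,1,0); (1,1,1)} — 3.
  x4=0, x2=0: a clause becomes empty — 0.
Total: 2 + 2 + 3 + 0 = 7.

7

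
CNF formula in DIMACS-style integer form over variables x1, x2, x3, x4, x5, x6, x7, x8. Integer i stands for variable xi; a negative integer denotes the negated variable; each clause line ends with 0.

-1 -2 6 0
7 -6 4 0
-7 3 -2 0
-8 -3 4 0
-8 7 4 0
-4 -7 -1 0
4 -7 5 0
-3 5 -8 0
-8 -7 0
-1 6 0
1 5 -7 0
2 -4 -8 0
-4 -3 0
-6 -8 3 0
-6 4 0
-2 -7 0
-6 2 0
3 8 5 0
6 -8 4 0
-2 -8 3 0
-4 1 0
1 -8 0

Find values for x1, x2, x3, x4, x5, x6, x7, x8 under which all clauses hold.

Pure literal: x5 appears only positively; assign x5 = True.
Branch on x1: take x1 = False.
  then x4 is forced to False.
  then x6 is forced to False.
  then x8 is forced to False.
For the remaining variables, x2 = False, x3 = False, x7 = False works.
Every clause has at least one true literal under this assignment.
Check each clause:
  1. {x6, ¬x1, ¬x2} — ¬x1 is true.
  2. {x4, x7, ¬x6} — ¬x6 is true.
  3. {¬x2, x3, ¬x7} — ¬x7 is true.
  4. {¬x8, ¬x3, x4} — ¬x8 is true.
  5. {¬x8, x4, x7} — ¬x8 is true.
  6. {¬x1, ¬x4, ¬x7} — ¬x7 is true.
  7. {¬x7, x5, x4} — ¬x7 is true.
  8. {¬x3, x5, ¬x8} — ¬x8 is true.
  9. {¬x8, ¬x7} — ¬x8 is true.
  10. {¬x1, x6} — ¬x1 is true.
  11. {x1, ¬x7, x5} — x5 is true.
  12. {¬x4, ¬x8, x2} — ¬x8 is true.
  13. {¬x3, ¬x4} — ¬x4 is true.
  14. {¬x6, x3, ¬x8} — ¬x8 is true.
  15. {x4, ¬x6} — ¬x6 is true.
  16. {¬x7, ¬x2} — ¬x7 is true.
  17. {¬x6, x2} — ¬x6 is true.
  18. {x8, x3, x5} — x5 is true.
  19. {x4, x6, ¬x8} — ¬x8 is true.
  20. {x3, ¬x2, ¬x8} — ¬x8 is true.
  21. {x1, ¬x4} — ¬x4 is true.
  22. {x1, ¬x8} — ¬x8 is true.

x1=F, x2=F, x3=F, x4=F, x5=T, x6=F, x7=F, x8=F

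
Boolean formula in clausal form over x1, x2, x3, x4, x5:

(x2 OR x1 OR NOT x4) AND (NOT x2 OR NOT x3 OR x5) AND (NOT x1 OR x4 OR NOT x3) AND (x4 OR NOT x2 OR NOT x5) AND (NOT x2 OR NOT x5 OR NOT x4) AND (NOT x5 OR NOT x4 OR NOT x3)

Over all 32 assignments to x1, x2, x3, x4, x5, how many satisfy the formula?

13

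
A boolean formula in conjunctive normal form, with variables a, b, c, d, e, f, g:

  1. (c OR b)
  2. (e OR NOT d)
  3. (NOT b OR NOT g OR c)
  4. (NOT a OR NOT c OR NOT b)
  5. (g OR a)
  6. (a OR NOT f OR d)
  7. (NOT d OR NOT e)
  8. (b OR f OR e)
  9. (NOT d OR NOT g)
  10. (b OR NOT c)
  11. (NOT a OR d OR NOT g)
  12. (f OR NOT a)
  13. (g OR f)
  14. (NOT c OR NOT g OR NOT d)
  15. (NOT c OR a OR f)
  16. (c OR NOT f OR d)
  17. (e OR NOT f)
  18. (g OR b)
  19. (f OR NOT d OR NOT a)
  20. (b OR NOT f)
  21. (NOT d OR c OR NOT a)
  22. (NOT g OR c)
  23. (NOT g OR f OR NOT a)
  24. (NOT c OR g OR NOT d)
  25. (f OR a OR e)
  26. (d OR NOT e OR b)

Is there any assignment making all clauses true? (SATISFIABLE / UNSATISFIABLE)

d = True:
  propagation gives e=True; an empty clause results — contradiction.
d = False:
  f = True:
    propagation gives a=True, g=False, c=True, b=False; an empty clause results — contradiction.
  f = False:
    propagation gives a=False, g=True, c=False; an empty clause results — contradiction.
Every branch closes, so no satisfying assignment exists.

UNSATISFIABLE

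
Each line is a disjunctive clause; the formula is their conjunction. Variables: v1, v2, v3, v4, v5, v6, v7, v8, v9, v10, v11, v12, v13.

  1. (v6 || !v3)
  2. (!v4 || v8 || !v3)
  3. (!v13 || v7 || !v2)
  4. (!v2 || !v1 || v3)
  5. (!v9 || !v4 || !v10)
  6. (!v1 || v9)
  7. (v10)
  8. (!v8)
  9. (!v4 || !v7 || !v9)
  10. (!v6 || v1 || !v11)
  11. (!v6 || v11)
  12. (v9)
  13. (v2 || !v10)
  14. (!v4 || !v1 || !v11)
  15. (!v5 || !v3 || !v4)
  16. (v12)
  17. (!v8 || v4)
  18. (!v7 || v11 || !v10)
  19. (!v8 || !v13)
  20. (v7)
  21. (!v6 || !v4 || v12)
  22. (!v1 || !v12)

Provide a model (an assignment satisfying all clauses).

v1=F  v2=T  v3=F  v4=F  v5=T  v6=F  v7=T  v8=F  v9=T  v10=T  v11=T  v12=T  v13=F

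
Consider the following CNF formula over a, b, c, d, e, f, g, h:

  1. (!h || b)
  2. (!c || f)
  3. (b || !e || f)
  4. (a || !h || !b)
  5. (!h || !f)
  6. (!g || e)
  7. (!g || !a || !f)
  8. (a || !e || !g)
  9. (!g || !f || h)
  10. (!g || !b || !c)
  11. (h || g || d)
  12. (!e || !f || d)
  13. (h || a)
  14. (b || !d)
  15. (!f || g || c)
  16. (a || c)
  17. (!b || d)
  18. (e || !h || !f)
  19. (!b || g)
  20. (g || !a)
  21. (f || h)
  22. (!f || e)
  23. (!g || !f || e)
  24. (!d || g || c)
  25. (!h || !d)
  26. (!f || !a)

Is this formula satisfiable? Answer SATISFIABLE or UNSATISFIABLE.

UNSATISFIABLE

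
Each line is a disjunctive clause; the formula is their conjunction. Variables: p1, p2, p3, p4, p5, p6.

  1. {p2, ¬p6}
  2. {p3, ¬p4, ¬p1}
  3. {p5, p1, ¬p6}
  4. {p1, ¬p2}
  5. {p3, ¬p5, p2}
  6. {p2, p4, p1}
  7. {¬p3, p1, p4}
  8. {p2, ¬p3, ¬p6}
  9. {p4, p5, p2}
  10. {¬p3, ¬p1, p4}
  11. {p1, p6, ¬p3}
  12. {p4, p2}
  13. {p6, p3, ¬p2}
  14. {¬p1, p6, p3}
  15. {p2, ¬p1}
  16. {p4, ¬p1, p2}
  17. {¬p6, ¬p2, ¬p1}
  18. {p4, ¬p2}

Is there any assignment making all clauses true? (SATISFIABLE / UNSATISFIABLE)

SATISFIABLE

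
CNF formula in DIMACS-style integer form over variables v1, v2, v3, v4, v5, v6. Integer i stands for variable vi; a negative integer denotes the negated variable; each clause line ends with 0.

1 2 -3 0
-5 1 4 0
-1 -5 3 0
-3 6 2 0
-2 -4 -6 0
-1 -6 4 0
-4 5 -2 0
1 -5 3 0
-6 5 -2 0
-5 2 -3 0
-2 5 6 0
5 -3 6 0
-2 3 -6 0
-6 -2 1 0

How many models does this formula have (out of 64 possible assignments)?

Split on v2, then v5.
  v2=1, v5=1: remaining (v1,v3,v4,v6) ∈ {(0,1,1,0); (1,1,0,0); (1,1,1,0)} — 3.
  v2=1, v5=0: a clause becomes empty — 0.
  v2=0, v5=1: a clause becomes empty — 0.
  v2=0, v5=0: 8 of the 16 assignments to (v1,v3,v4,v6) work.
Total: 3 + 0 + 0 + 8 = 11.

11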